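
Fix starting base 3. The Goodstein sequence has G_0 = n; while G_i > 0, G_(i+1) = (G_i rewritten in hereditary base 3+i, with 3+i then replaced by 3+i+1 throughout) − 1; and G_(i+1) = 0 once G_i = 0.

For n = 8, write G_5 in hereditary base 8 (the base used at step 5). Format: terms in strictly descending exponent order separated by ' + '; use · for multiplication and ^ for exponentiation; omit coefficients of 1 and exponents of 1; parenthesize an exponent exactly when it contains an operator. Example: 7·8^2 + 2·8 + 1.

[0] 8 ≡ 2·3 + 2 (base 3). Lift 4: 10. −1: 9.
[1] 9 ≡ 2·4 + 1 (base 4). Lift 5: 11. −1: 10.
[2] 10 ≡ 2·5 (base 5). Lift 6: 12. −1: 11.
[3] 11 ≡ 6 + 5 (base 6). Lift 7: 12. −1: 11.
[4] 11 ≡ 7 + 4 (base 7). Lift 8: 12. −1: 11.
[5] 11 ≡ 8 + 3 (base 8). Lift 9: 12. −1: 11.

8 + 3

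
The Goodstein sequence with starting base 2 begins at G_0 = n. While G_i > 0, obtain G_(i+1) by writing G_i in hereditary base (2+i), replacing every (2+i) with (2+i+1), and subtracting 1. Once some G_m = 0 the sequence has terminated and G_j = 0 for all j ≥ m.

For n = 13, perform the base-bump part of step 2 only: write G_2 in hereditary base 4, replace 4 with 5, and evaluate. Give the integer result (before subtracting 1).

16093

G_0=13  [base 2] 2^(2 + 1) + 2^2 + 1  →[2↦3]→  3^(3 + 1) + 3^3 + 1 = 109  −1 ⇒ G_1=108
G_1=108  [base 3] 3^(3 + 1) + 3^3  →[3↦4]→  4^(4 + 1) + 4^4 = 1280  −1 ⇒ G_2=1279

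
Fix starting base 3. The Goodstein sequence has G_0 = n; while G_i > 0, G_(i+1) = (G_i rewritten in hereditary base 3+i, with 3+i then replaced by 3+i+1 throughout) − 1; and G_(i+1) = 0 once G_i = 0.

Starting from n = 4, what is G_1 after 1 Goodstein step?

4

base 3: 4 = 3 + 1; at 4: 4 + 1 = 5; next = 4
base 4: 4 = 4; at 5: 5 = 5; next = 4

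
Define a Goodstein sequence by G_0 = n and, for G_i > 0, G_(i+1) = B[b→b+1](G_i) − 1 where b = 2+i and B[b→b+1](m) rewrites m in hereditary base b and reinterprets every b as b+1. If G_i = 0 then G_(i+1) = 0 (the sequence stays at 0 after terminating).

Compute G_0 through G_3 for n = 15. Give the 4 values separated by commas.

15, 111, 1283, 18752

[0] 15 ≡ 2^(2 + 1) + 2^2 + 2 + 1 (base 2). Lift 3: 112. −1: 111.
[1] 111 ≡ 3^(3 + 1) + 3^3 + 3 (base 3). Lift 4: 1284. −1: 1283.
[2] 1283 ≡ 4^(4 + 1) + 4^4 + 3 (base 4). Lift 5: 18753. −1: 18752.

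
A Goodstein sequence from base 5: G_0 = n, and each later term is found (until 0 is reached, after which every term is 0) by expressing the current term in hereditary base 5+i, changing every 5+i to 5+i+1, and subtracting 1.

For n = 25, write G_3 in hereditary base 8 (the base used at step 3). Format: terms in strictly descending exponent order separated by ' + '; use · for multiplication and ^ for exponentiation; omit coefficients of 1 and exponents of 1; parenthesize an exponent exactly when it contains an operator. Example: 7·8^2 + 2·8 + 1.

5·8 + 3

base 5: 25 = 5^2; at 6: 6^2 = 36; next = 35
base 6: 35 = 5·6 + 5; at 7: 5·7 + 5 = 40; next = 39
base 7: 39 = 5·7 + 4; at 8: 5·8 + 4 = 44; next = 43
base 8: 43 = 5·8 + 3; at 9: 5·9 + 3 = 48; next = 47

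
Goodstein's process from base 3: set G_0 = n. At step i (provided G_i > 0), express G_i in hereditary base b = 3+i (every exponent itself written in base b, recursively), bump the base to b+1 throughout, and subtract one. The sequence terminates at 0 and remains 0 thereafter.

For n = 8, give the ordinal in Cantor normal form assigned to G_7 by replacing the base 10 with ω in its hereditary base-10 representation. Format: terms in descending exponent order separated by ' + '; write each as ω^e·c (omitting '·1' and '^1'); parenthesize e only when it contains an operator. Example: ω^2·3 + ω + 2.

ω + 1

G_0 = 8. HB_3(8) = 2·3 + 2. Bump = 10. G_1 = 9.
G_1 = 9. HB_4(9) = 2·4 + 1. Bump = 11. G_2 = 10.
G_2 = 10. HB_5(10) = 2·5. Bump = 12. G_3 = 11.
G_3 = 11. HB_6(11) = 6 + 5. Bump = 12. G_4 = 11.
G_4 = 11. HB_7(11) = 7 + 4. Bump = 12. G_5 = 11.
G_5 = 11. HB_8(11) = 8 + 3. Bump = 12. G_6 = 11.
G_6 = 11. HB_9(11) = 9 + 2. Bump = 12. G_7 = 11.
G_7 = 11. HB_10(11) = 10 + 1. Bump = 12. G_8 = 11.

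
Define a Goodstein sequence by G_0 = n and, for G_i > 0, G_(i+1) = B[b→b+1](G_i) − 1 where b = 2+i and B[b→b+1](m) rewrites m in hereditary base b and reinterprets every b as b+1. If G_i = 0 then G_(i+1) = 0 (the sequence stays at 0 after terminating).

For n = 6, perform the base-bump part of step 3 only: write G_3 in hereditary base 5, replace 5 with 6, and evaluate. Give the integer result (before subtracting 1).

(0) 6|_2 = 2^2 + 2 ↦ 3^3 + 3|_3 = 30 ⇒ 29
(1) 29|_3 = 3^3 + 2 ↦ 4^4 + 2|_4 = 258 ⇒ 257
(2) 257|_4 = 4^4 + 1 ↦ 5^5 + 1|_5 = 3126 ⇒ 3125
(3) 3125|_5 = 5^5 ↦ 6^6|_6 = 46656 ⇒ 46655

46656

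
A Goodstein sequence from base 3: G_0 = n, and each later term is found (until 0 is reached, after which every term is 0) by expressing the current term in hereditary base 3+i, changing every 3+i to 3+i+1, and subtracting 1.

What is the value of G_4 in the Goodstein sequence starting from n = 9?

step 0: 9 = 3^2; sub 4 for 3: 4^2; = 16; G_1 = 16−1 = 15
step 1: 15 = 3·4 + 3; sub 5 for 4: 3·5 + 3; = 18; G_2 = 18−1 = 17
step 2: 17 = 3·5 + 2; sub 6 for 5: 3·6 + 2; = 20; G_3 = 20−1 = 19
step 3: 19 = 3·6 + 1; sub 7 for 6: 3·7 + 1; = 22; G_4 = 22−1 = 21
step 4: 21 = 3·7; sub 8 for 7: 3·8; = 24; G_5 = 24−1 = 23

21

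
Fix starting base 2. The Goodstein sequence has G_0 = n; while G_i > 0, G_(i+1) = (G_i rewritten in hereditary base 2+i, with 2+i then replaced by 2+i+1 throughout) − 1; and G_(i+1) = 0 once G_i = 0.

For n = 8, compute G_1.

[0] 8 ≡ 2^(2 + 1) (base 2). Lift 3: 81. −1: 80.
[1] 80 ≡ 2·3^3 + 2·3^2 + 2·3 + 2 (base 3). Lift 4: 554. −1: 553.

80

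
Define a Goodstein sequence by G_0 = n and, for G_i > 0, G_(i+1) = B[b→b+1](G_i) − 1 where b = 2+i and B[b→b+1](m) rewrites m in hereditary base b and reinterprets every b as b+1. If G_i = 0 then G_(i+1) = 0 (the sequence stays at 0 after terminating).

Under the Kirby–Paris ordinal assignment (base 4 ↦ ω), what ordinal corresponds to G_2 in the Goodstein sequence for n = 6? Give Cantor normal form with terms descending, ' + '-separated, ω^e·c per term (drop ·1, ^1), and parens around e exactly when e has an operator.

6 —HB2→ 2^2 + 2 —bump→ 3^3 + 3 = 30 —(−1)→ 29
29 —HB3→ 3^3 + 2 —bump→ 4^4 + 2 = 258 —(−1)→ 257
257 —HB4→ 4^4 + 1 —bump→ 5^5 + 1 = 3126 —(−1)→ 3125

ω^ω + 1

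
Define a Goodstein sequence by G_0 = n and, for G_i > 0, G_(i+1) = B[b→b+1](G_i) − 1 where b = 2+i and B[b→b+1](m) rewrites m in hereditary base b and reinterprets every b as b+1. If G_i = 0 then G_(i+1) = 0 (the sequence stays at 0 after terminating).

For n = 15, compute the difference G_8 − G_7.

step 0: 15 = 2^(2 + 1) + 2^2 + 2 + 1; sub 3 for 2: 3^(3 + 1) + 3^3 + 3 + 1; = 112; G_1 = 112−1 = 111
step 1: 111 = 3^(3 + 1) + 3^3 + 3; sub 4 for 3: 4^(4 + 1) + 4^4 + 4; = 1284; G_2 = 1284−1 = 1283
step 2: 1283 = 4^(4 + 1) + 4^4 + 3; sub 5 for 4: 5^(5 + 1) + 5^5 + 3; = 18753; G_3 = 18753−1 = 18752
step 3: 18752 = 5^(5 + 1) + 5^5 + 2; sub 6 for 5: 6^(6 + 1) + 6^6 + 2; = 326594; G_4 = 326594−1 = 326593
step 4: 326593 = 6^(6 + 1) + 6^6 + 1; sub 7 for 6: 7^(7 + 1) + 7^7 + 1; = 6588345; G_5 = 6588345−1 = 6588344
step 5: 6588344 = 7^(7 + 1) + 7^7; sub 8 for 7: 8^(8 + 1) + 8^8; = 150994944; G_6 = 150994944−1 = 150994943
step 6: 150994943 = 8^(8 + 1) + 7·8^7 + 7·8^6 + 7·8^5 + 7·8^4 + 7·8^3 + 7·8^2 + 7·8 + 7; sub 9 for 8: 9^(9 + 1) + 7·9^7 + 7·9^6 + 7·9^5 + 7·9^4 + 7·9^3 + 7·9^2 + 7·9 + 7; = 3524450281; G_7 = 3524450281−1 = 3524450280
step 7: 3524450280 = 9^(9 + 1) + 7·9^7 + 7·9^6 + 7·9^5 + 7·9^4 + 7·9^3 + 7·9^2 + 7·9 + 6; sub 10 for 9: 10^(10 + 1) + 7·10^7 + 7·10^6 + 7·10^5 + 7·10^4 + 7·10^3 + 7·10^2 + 7·10 + 6; = 100077777776; G_8 = 100077777776−1 = 100077777775

96553327495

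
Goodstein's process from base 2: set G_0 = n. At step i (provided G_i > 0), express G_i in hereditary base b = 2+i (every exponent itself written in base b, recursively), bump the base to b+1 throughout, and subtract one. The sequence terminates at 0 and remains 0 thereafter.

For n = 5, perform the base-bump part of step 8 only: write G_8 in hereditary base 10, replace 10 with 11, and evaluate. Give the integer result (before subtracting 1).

step 0: 5 = 2^2 + 1; sub 3 for 2: 3^3 + 1; = 28; G_1 = 28−1 = 27
step 1: 27 = 3^3; sub 4 for 3: 4^4; = 256; G_2 = 256−1 = 255
step 2: 255 = 3·4^3 + 3·4^2 + 3·4 + 3; sub 5 for 4: 3·5^3 + 3·5^2 + 3·5 + 3; = 468; G_3 = 468−1 = 467
step 3: 467 = 3·5^3 + 3·5^2 + 3·5 + 2; sub 6 for 5: 3·6^3 + 3·6^2 + 3·6 + 2; = 776; G_4 = 776−1 = 775
step 4: 775 = 3·6^3 + 3·6^2 + 3·6 + 1; sub 7 for 6: 3·7^3 + 3·7^2 + 3·7 + 1; = 1198; G_5 = 1198−1 = 1197
step 5: 1197 = 3·7^3 + 3·7^2 + 3·7; sub 8 for 7: 3·8^3 + 3·8^2 + 3·8; = 1752; G_6 = 1752−1 = 1751
step 6: 1751 = 3·8^3 + 3·8^2 + 2·8 + 7; sub 9 for 8: 3·9^3 + 3·9^2 + 2·9 + 7; = 2455; G_7 = 2455−1 = 2454
step 7: 2454 = 3·9^3 + 3·9^2 + 2·9 + 6; sub 10 for 9: 3·10^3 + 3·10^2 + 2·10 + 6; = 3326; G_8 = 3326−1 = 3325
step 8: 3325 = 3·10^3 + 3·10^2 + 2·10 + 5; sub 11 for 10: 3·11^3 + 3·11^2 + 2·11 + 5; = 4383; G_9 = 4383−1 = 4382

4383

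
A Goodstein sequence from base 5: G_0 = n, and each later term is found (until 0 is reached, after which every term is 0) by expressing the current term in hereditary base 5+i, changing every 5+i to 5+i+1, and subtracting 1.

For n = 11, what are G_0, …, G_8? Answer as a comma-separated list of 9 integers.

11, 12, 13, 13, 13, 13, 13, 13, 13

G_0 = 11. HB_5(11) = 2·5 + 1. Bump = 13. G_1 = 12.
G_1 = 12. HB_6(12) = 2·6. Bump = 14. G_2 = 13.
G_2 = 13. HB_7(13) = 7 + 6. Bump = 14. G_3 = 13.
G_3 = 13. HB_8(13) = 8 + 5. Bump = 14. G_4 = 13.
G_4 = 13. HB_9(13) = 9 + 4. Bump = 14. G_5 = 13.
G_5 = 13. HB_10(13) = 10 + 3. Bump = 14. G_6 = 13.
G_6 = 13. HB_11(13) = 11 + 2. Bump = 14. G_7 = 13.
G_7 = 13. HB_12(13) = 12 + 1. Bump = 14. G_8 = 13.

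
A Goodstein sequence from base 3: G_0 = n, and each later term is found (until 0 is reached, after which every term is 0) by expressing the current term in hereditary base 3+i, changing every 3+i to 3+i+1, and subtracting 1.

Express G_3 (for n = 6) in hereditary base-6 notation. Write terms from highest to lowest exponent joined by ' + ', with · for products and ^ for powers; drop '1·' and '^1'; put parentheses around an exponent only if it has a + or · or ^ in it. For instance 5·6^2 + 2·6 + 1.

6 + 1

(0) 6|_3 = 2·3 ↦ 2·4|_4 = 8 ⇒ 7
(1) 7|_4 = 4 + 3 ↦ 5 + 3|_5 = 8 ⇒ 7
(2) 7|_5 = 5 + 2 ↦ 6 + 2|_6 = 8 ⇒ 7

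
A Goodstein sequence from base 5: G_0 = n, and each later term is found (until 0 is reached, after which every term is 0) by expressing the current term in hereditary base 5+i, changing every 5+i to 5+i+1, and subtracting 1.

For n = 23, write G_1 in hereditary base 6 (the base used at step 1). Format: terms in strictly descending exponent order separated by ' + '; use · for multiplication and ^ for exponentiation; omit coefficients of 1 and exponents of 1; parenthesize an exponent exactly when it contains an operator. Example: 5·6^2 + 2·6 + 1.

23 —HB5→ 4·5 + 3 —bump→ 4·6 + 3 = 27 —(−1)→ 26
26 —HB6→ 4·6 + 2 —bump→ 4·7 + 2 = 30 —(−1)→ 29

4·6 + 2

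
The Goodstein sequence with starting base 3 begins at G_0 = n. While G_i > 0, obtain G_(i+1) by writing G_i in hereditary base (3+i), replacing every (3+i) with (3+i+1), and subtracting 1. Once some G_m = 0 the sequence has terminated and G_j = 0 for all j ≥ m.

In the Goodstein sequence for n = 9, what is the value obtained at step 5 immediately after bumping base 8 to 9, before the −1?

25

9 —HB3→ 3^2 —bump→ 4^2 = 16 —(−1)→ 15
15 —HB4→ 3·4 + 3 —bump→ 3·5 + 3 = 18 —(−1)→ 17
17 —HB5→ 3·5 + 2 —bump→ 3·6 + 2 = 20 —(−1)→ 19
19 —HB6→ 3·6 + 1 —bump→ 3·7 + 1 = 22 —(−1)→ 21
21 —HB7→ 3·7 —bump→ 3·8 = 24 —(−1)→ 23
23 —HB8→ 2·8 + 7 —bump→ 2·9 + 7 = 25 —(−1)→ 24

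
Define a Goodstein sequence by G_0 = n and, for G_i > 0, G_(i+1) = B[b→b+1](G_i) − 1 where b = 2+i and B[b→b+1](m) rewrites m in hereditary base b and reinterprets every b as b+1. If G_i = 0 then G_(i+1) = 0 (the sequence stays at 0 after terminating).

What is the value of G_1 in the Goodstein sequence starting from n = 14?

110

14 —HB2→ 2^(2 + 1) + 2^2 + 2 —bump→ 3^(3 + 1) + 3^3 + 3 = 111 —(−1)→ 110
110 —HB3→ 3^(3 + 1) + 3^3 + 2 —bump→ 4^(4 + 1) + 4^4 + 2 = 1282 —(−1)→ 1281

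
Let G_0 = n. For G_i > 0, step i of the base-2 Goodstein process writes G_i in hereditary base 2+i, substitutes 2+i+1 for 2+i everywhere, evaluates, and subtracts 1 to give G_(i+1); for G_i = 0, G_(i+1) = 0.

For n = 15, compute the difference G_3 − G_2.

15 —HB2→ 2^(2 + 1) + 2^2 + 2 + 1 —bump→ 3^(3 + 1) + 3^3 + 3 + 1 = 112 —(−1)→ 111
111 —HB3→ 3^(3 + 1) + 3^3 + 3 —bump→ 4^(4 + 1) + 4^4 + 4 = 1284 —(−1)→ 1283
1283 —HB4→ 4^(4 + 1) + 4^4 + 3 —bump→ 5^(5 + 1) + 5^5 + 3 = 18753 —(−1)→ 18752

17469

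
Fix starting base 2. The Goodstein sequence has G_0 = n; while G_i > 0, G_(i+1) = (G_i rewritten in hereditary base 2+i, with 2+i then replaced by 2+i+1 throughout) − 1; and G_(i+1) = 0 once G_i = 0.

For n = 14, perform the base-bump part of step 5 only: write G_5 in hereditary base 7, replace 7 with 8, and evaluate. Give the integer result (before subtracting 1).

134404972

step 0: 14 = 2^(2 + 1) + 2^2 + 2; sub 3 for 2: 3^(3 + 1) + 3^3 + 3; = 111; G_1 = 111−1 = 110
step 1: 110 = 3^(3 + 1) + 3^3 + 2; sub 4 for 3: 4^(4 + 1) + 4^4 + 2; = 1282; G_2 = 1282−1 = 1281
step 2: 1281 = 4^(4 + 1) + 4^4 + 1; sub 5 for 4: 5^(5 + 1) + 5^5 + 1; = 18751; G_3 = 18751−1 = 18750
step 3: 18750 = 5^(5 + 1) + 5^5; sub 6 for 5: 6^(6 + 1) + 6^6; = 326592; G_4 = 326592−1 = 326591
step 4: 326591 = 6^(6 + 1) + 5·6^5 + 5·6^4 + 5·6^3 + 5·6^2 + 5·6 + 5; sub 7 for 6: 7^(7 + 1) + 5·7^5 + 5·7^4 + 5·7^3 + 5·7^2 + 5·7 + 5; = 5862841; G_5 = 5862841−1 = 5862840
step 5: 5862840 = 7^(7 + 1) + 5·7^5 + 5·7^4 + 5·7^3 + 5·7^2 + 5·7 + 4; sub 8 for 7: 8^(8 + 1) + 5·8^5 + 5·8^4 + 5·8^3 + 5·8^2 + 5·8 + 4; = 134404972; G_6 = 134404972−1 = 134404971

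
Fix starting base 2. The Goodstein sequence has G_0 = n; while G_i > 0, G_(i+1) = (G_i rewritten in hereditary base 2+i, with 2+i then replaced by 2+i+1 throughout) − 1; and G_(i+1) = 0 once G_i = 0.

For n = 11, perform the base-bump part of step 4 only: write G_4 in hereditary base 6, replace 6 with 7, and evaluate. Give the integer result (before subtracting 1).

5764802

(0) 11|_2 = 2^(2 + 1) + 2 + 1 ↦ 3^(3 + 1) + 3 + 1|_3 = 85 ⇒ 84
(1) 84|_3 = 3^(3 + 1) + 3 ↦ 4^(4 + 1) + 4|_4 = 1028 ⇒ 1027
(2) 1027|_4 = 4^(4 + 1) + 3 ↦ 5^(5 + 1) + 3|_5 = 15628 ⇒ 15627
(3) 15627|_5 = 5^(5 + 1) + 2 ↦ 6^(6 + 1) + 2|_6 = 279938 ⇒ 279937
(4) 279937|_6 = 6^(6 + 1) + 1 ↦ 7^(7 + 1) + 1|_7 = 5764802 ⇒ 5764801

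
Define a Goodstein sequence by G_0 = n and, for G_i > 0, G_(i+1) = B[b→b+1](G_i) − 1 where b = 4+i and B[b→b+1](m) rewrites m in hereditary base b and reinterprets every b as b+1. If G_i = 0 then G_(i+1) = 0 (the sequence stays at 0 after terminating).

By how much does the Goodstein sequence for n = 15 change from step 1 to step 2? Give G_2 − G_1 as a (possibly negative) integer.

2

i=0: 15 = 3·4 + 3 (b=4); 4→5: 3·5 + 3 = 18; 18−1 = 17
i=1: 17 = 3·5 + 2 (b=5); 5→6: 3·6 + 2 = 20; 20−1 = 19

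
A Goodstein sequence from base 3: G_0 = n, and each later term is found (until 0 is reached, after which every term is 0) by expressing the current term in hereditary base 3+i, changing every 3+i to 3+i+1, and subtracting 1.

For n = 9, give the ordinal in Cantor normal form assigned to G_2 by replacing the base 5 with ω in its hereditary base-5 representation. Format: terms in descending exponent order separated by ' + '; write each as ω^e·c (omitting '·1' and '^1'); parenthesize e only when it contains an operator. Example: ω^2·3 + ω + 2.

ω·3 + 2

G_0=9  [base 3] 3^2  →[3↦4]→  4^2 = 16  −1 ⇒ G_1=15
G_1=15  [base 4] 3·4 + 3  →[4↦5]→  3·5 + 3 = 18  −1 ⇒ G_2=17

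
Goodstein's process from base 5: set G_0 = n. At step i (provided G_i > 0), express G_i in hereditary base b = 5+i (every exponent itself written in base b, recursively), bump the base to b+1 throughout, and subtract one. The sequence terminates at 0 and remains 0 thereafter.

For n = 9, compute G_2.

[0] 9 ≡ 5 + 4 (base 5). Lift 6: 10. −1: 9.
[1] 9 ≡ 6 + 3 (base 6). Lift 7: 10. −1: 9.
[2] 9 ≡ 7 + 2 (base 7). Lift 8: 10. −1: 9.

9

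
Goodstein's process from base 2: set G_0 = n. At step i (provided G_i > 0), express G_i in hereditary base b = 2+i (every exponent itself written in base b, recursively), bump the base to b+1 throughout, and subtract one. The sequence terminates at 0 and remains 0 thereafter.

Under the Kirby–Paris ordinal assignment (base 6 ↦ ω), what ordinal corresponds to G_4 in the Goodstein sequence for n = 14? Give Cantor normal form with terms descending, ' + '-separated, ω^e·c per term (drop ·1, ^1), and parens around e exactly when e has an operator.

ω^(ω + 1) + ω^5·5 + ω^4·5 + ω^3·5 + ω^2·5 + ω·5 + 5

G_0=14  [base 2] 2^(2 + 1) + 2^2 + 2  →[2↦3]→  3^(3 + 1) + 3^3 + 3 = 111  −1 ⇒ G_1=110
G_1=110  [base 3] 3^(3 + 1) + 3^3 + 2  →[3↦4]→  4^(4 + 1) + 4^4 + 2 = 1282  −1 ⇒ G_2=1281
G_2=1281  [base 4] 4^(4 + 1) + 4^4 + 1  →[4↦5]→  5^(5 + 1) + 5^5 + 1 = 18751  −1 ⇒ G_3=18750
G_3=18750  [base 5] 5^(5 + 1) + 5^5  →[5↦6]→  6^(6 + 1) + 6^6 = 326592  −1 ⇒ G_4=326591
G_4=326591  [base 6] 6^(6 + 1) + 5·6^5 + 5·6^4 + 5·6^3 + 5·6^2 + 5·6 + 5  →[6↦7]→  7^(7 + 1) + 5·7^5 + 5·7^4 + 5·7^3 + 5·7^2 + 5·7 + 5 = 5862841  −1 ⇒ G_5=5862840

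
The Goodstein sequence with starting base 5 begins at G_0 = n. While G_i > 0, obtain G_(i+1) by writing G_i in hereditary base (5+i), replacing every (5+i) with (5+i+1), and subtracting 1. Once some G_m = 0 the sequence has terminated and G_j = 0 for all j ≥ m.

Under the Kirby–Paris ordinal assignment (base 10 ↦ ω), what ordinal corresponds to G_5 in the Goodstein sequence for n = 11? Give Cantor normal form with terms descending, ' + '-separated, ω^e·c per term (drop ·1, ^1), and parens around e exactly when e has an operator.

(0) 11|_5 = 2·5 + 1 ↦ 2·6 + 1|_6 = 13 ⇒ 12
(1) 12|_6 = 2·6 ↦ 2·7|_7 = 14 ⇒ 13
(2) 13|_7 = 7 + 6 ↦ 8 + 6|_8 = 14 ⇒ 13
(3) 13|_8 = 8 + 5 ↦ 9 + 5|_9 = 14 ⇒ 13
(4) 13|_9 = 9 + 4 ↦ 10 + 4|_10 = 14 ⇒ 13
(5) 13|_10 = 10 + 3 ↦ 11 + 3|_11 = 14 ⇒ 13

ω + 3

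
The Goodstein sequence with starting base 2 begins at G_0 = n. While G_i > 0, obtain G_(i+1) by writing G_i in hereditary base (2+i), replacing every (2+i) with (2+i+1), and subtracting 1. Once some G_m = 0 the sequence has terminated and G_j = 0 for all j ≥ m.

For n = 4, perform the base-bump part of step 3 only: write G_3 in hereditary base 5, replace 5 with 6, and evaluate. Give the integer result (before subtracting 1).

G_0=4  [base 2] 2^2  →[2↦3]→  3^3 = 27  −1 ⇒ G_1=26
G_1=26  [base 3] 2·3^2 + 2·3 + 2  →[3↦4]→  2·4^2 + 2·4 + 2 = 42  −1 ⇒ G_2=41
G_2=41  [base 4] 2·4^2 + 2·4 + 1  →[4↦5]→  2·5^2 + 2·5 + 1 = 61  −1 ⇒ G_3=60
G_3=60  [base 5] 2·5^2 + 2·5  →[5↦6]→  2·6^2 + 2·6 = 84  −1 ⇒ G_4=83

84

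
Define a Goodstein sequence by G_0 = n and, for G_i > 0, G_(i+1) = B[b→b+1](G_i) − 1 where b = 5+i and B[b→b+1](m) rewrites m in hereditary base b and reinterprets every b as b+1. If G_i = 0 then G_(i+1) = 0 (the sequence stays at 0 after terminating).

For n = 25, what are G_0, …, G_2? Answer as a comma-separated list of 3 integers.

25, 35, 39

base 5: 25 = 5^2; at 6: 6^2 = 36; next = 35
base 6: 35 = 5·6 + 5; at 7: 5·7 + 5 = 40; next = 39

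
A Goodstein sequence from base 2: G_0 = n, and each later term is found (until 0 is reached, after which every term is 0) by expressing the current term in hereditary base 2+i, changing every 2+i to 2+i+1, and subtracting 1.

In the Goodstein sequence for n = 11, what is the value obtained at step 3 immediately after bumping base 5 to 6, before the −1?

[0] 11 ≡ 2^(2 + 1) + 2 + 1 (base 2). Lift 3: 85. −1: 84.
[1] 84 ≡ 3^(3 + 1) + 3 (base 3). Lift 4: 1028. −1: 1027.
[2] 1027 ≡ 4^(4 + 1) + 3 (base 4). Lift 5: 15628. −1: 15627.
[3] 15627 ≡ 5^(5 + 1) + 2 (base 5). Lift 6: 279938. −1: 279937.

279938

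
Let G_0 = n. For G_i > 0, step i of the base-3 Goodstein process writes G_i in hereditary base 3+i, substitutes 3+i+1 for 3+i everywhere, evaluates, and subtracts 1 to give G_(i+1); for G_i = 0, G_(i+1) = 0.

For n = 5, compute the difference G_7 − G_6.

5 —HB3→ 3 + 2 —bump→ 4 + 2 = 6 —(−1)→ 5
5 —HB4→ 4 + 1 —bump→ 5 + 1 = 6 —(−1)→ 5
5 —HB5→ 5 —bump→ 6 = 6 —(−1)→ 5
5 —HB6→ 5 —bump→ 5 = 5 —(−1)→ 4
4 —HB7→ 4 —bump→ 4 = 4 —(−1)→ 3
3 —HB8→ 3 —bump→ 3 = 3 —(−1)→ 2
2 —HB9→ 2 —bump→ 2 = 2 —(−1)→ 1

-1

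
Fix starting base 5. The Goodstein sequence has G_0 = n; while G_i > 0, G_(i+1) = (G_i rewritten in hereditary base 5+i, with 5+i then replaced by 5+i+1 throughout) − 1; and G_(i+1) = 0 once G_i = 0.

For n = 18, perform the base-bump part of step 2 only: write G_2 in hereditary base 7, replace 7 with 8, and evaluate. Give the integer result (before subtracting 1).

[0] 18 ≡ 3·5 + 3 (base 5). Lift 6: 21. −1: 20.
[1] 20 ≡ 3·6 + 2 (base 6). Lift 7: 23. −1: 22.
[2] 22 ≡ 3·7 + 1 (base 7). Lift 8: 25. −1: 24.

25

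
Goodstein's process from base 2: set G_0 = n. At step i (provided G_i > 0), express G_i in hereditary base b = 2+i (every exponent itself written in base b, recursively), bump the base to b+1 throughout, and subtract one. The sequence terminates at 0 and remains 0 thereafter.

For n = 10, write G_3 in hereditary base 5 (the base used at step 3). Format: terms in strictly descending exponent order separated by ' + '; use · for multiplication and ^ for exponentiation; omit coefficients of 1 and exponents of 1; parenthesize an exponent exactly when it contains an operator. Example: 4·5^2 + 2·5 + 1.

i=0: 10 = 2^(2 + 1) + 2 (b=2); 2→3: 3^(3 + 1) + 3 = 84; 84−1 = 83
i=1: 83 = 3^(3 + 1) + 2 (b=3); 3→4: 4^(4 + 1) + 2 = 1026; 1026−1 = 1025
i=2: 1025 = 4^(4 + 1) + 1 (b=4); 4→5: 5^(5 + 1) + 1 = 15626; 15626−1 = 15625
i=3: 15625 = 5^(5 + 1) (b=5); 5→6: 6^(6 + 1) = 279936; 279936−1 = 279935

5^(5 + 1)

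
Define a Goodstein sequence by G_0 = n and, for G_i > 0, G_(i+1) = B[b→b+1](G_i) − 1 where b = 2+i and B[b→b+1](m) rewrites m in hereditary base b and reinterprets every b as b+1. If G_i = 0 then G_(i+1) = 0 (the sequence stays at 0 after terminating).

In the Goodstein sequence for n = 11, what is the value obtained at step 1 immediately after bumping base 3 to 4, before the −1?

1028

i=0: 11 = 2^(2 + 1) + 2 + 1 (b=2); 2→3: 3^(3 + 1) + 3 + 1 = 85; 85−1 = 84
i=1: 84 = 3^(3 + 1) + 3 (b=3); 3→4: 4^(4 + 1) + 4 = 1028; 1028−1 = 1027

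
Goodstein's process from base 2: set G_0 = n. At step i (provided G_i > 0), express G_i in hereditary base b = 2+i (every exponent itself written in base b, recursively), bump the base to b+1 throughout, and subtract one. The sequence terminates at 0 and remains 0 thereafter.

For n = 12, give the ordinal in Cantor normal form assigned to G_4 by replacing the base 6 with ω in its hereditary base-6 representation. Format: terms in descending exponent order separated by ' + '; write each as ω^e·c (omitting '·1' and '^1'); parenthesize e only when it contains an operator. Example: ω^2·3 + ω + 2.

i=0: 12 = 2^(2 + 1) + 2^2 (b=2); 2→3: 3^(3 + 1) + 3^3 = 108; 108−1 = 107
i=1: 107 = 3^(3 + 1) + 2·3^2 + 2·3 + 2 (b=3); 3→4: 4^(4 + 1) + 2·4^2 + 2·4 + 2 = 1066; 1066−1 = 1065
i=2: 1065 = 4^(4 + 1) + 2·4^2 + 2·4 + 1 (b=4); 4→5: 5^(5 + 1) + 2·5^2 + 2·5 + 1 = 15686; 15686−1 = 15685
i=3: 15685 = 5^(5 + 1) + 2·5^2 + 2·5 (b=5); 5→6: 6^(6 + 1) + 2·6^2 + 2·6 = 280020; 280020−1 = 280019
i=4: 280019 = 6^(6 + 1) + 2·6^2 + 6 + 5 (b=6); 6→7: 7^(7 + 1) + 2·7^2 + 7 + 5 = 5764911; 5764911−1 = 5764910

ω^(ω + 1) + ω^2·2 + ω + 5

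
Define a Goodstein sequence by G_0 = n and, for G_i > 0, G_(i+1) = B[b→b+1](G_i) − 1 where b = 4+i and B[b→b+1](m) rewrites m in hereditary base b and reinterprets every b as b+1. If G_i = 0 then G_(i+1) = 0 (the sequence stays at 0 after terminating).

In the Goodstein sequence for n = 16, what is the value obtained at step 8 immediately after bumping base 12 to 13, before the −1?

16 —HB4→ 4^2 —bump→ 5^2 = 25 —(−1)→ 24
24 —HB5→ 4·5 + 4 —bump→ 4·6 + 4 = 28 —(−1)→ 27
27 —HB6→ 4·6 + 3 —bump→ 4·7 + 3 = 31 —(−1)→ 30
30 —HB7→ 4·7 + 2 —bump→ 4·8 + 2 = 34 —(−1)→ 33
33 —HB8→ 4·8 + 1 —bump→ 4·9 + 1 = 37 —(−1)→ 36
36 —HB9→ 4·9 —bump→ 4·10 = 40 —(−1)→ 39
39 —HB10→ 3·10 + 9 —bump→ 3·11 + 9 = 42 —(−1)→ 41
41 —HB11→ 3·11 + 8 —bump→ 3·12 + 8 = 44 —(−1)→ 43

46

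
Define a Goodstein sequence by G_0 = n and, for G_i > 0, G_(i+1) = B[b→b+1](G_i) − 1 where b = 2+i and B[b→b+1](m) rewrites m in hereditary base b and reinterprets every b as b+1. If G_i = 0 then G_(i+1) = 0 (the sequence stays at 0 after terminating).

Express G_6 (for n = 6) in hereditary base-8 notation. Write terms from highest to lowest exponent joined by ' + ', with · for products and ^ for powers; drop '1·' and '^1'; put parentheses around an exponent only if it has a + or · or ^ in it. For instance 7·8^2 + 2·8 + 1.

5·8^5 + 5·8^4 + 5·8^3 + 5·8^2 + 5·8 + 3

G_0 = 6. HB_2(6) = 2^2 + 2. Bump = 30. G_1 = 29.
G_1 = 29. HB_3(29) = 3^3 + 2. Bump = 258. G_2 = 257.
G_2 = 257. HB_4(257) = 4^4 + 1. Bump = 3126. G_3 = 3125.
G_3 = 3125. HB_5(3125) = 5^5. Bump = 46656. G_4 = 46655.
G_4 = 46655. HB_6(46655) = 5·6^5 + 5·6^4 + 5·6^3 + 5·6^2 + 5·6 + 5. Bump = 98040. G_5 = 98039.
G_5 = 98039. HB_7(98039) = 5·7^5 + 5·7^4 + 5·7^3 + 5·7^2 + 5·7 + 4. Bump = 187244. G_6 = 187243.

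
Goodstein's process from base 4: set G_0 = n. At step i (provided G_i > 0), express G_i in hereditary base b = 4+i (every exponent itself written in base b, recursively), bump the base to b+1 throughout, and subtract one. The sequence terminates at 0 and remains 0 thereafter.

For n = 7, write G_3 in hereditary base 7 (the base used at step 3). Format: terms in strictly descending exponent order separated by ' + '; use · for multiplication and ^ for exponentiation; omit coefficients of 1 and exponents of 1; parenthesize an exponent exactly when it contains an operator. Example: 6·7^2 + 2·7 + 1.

(0) 7|_4 = 4 + 3 ↦ 5 + 3|_5 = 8 ⇒ 7
(1) 7|_5 = 5 + 2 ↦ 6 + 2|_6 = 8 ⇒ 7
(2) 7|_6 = 6 + 1 ↦ 7 + 1|_7 = 8 ⇒ 7

7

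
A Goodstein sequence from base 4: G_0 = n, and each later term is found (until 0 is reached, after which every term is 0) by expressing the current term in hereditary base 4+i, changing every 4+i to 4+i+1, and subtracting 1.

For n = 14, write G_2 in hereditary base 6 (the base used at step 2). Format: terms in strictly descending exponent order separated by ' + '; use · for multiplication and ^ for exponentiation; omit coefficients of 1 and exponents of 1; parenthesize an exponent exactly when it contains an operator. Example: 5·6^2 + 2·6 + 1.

G_0 = 14. HB_4(14) = 3·4 + 2. Bump = 17. G_1 = 16.
G_1 = 16. HB_5(16) = 3·5 + 1. Bump = 19. G_2 = 18.

3·6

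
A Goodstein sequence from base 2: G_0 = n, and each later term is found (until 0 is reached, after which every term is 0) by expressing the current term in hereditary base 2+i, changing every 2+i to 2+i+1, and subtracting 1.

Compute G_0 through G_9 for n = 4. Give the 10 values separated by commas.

4 —HB2→ 2^2 —bump→ 3^3 = 27 —(−1)→ 26
26 —HB3→ 2·3^2 + 2·3 + 2 —bump→ 2·4^2 + 2·4 + 2 = 42 —(−1)→ 41
41 —HB4→ 2·4^2 + 2·4 + 1 —bump→ 2·5^2 + 2·5 + 1 = 61 —(−1)→ 60
60 —HB5→ 2·5^2 + 2·5 —bump→ 2·6^2 + 2·6 = 84 —(−1)→ 83
83 —HB6→ 2·6^2 + 6 + 5 —bump→ 2·7^2 + 7 + 5 = 110 —(−1)→ 109
109 —HB7→ 2·7^2 + 7 + 4 —bump→ 2·8^2 + 8 + 4 = 140 —(−1)→ 139
139 —HB8→ 2·8^2 + 8 + 3 —bump→ 2·9^2 + 9 + 3 = 174 —(−1)→ 173
173 —HB9→ 2·9^2 + 9 + 2 —bump→ 2·10^2 + 10 + 2 = 212 —(−1)→ 211
211 —HB10→ 2·10^2 + 10 + 1 —bump→ 2·11^2 + 11 + 1 = 254 —(−1)→ 253

4, 26, 41, 60, 83, 109, 139, 173, 211, 253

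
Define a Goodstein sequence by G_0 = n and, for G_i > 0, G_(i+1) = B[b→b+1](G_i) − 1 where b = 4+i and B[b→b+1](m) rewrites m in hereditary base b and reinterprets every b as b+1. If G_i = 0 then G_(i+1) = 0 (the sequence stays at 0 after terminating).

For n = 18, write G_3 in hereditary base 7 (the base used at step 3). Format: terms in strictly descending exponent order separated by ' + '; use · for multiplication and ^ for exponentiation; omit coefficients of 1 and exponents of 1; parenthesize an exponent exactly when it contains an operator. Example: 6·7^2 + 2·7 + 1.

6·7 + 6

G_0 = 18. HB_4(18) = 4^2 + 2. Bump = 27. G_1 = 26.
G_1 = 26. HB_5(26) = 5^2 + 1. Bump = 37. G_2 = 36.
G_2 = 36. HB_6(36) = 6^2. Bump = 49. G_3 = 48.
G_3 = 48. HB_7(48) = 6·7 + 6. Bump = 54. G_4 = 53.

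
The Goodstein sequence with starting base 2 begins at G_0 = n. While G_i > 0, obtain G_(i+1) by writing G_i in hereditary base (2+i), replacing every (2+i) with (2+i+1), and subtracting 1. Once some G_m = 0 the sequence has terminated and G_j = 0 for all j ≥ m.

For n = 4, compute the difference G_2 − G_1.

base 2: 4 = 2^2; at 3: 3^3 = 27; next = 26
base 3: 26 = 2·3^2 + 2·3 + 2; at 4: 2·4^2 + 2·4 + 2 = 42; next = 41

15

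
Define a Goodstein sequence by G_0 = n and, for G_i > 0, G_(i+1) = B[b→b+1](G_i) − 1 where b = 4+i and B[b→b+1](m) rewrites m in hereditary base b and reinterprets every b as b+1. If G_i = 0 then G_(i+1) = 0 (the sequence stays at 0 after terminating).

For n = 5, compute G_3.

4

step 0: 5 = 4 + 1; sub 5 for 4: 5 + 1; = 6; G_1 = 6−1 = 5
step 1: 5 = 5; sub 6 for 5: 6; = 6; G_2 = 6−1 = 5
step 2: 5 = 5; sub 7 for 6: 5; = 5; G_3 = 5−1 = 4
step 3: 4 = 4; sub 8 for 7: 4; = 4; G_4 = 4−1 = 3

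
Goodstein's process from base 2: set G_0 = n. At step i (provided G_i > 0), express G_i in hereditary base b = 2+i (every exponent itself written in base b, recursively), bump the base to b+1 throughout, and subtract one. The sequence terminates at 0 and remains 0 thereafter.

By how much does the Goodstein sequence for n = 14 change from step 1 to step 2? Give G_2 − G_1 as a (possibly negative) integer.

G_0 = 14. HB_2(14) = 2^(2 + 1) + 2^2 + 2. Bump = 111. G_1 = 110.
G_1 = 110. HB_3(110) = 3^(3 + 1) + 3^3 + 2. Bump = 1282. G_2 = 1281.

1171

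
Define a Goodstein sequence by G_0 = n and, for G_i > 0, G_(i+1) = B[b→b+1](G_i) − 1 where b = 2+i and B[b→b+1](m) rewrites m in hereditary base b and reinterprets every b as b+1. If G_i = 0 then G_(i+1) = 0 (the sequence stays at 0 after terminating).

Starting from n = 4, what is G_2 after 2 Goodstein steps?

41

(0) 4|_2 = 2^2 ↦ 3^3|_3 = 27 ⇒ 26
(1) 26|_3 = 2·3^2 + 2·3 + 2 ↦ 2·4^2 + 2·4 + 2|_4 = 42 ⇒ 41
(2) 41|_4 = 2·4^2 + 2·4 + 1 ↦ 2·5^2 + 2·5 + 1|_5 = 61 ⇒ 60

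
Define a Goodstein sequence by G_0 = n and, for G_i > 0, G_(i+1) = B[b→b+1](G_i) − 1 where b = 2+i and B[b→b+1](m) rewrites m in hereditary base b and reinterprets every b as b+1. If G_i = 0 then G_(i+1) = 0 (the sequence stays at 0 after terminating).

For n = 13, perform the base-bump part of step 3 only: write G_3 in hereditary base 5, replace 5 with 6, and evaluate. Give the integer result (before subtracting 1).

280712

13 —HB2→ 2^(2 + 1) + 2^2 + 1 —bump→ 3^(3 + 1) + 3^3 + 1 = 109 —(−1)→ 108
108 —HB3→ 3^(3 + 1) + 3^3 —bump→ 4^(4 + 1) + 4^4 = 1280 —(−1)→ 1279
1279 —HB4→ 4^(4 + 1) + 3·4^3 + 3·4^2 + 3·4 + 3 —bump→ 5^(5 + 1) + 3·5^3 + 3·5^2 + 3·5 + 3 = 16093 —(−1)→ 16092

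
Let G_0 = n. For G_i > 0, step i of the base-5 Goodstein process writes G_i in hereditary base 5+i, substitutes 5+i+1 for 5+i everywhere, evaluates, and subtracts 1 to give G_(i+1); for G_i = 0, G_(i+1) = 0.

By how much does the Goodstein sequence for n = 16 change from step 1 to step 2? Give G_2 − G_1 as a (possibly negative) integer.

i=0: 16 = 3·5 + 1 (b=5); 5→6: 3·6 + 1 = 19; 19−1 = 18
i=1: 18 = 3·6 (b=6); 6→7: 3·7 = 21; 21−1 = 20

2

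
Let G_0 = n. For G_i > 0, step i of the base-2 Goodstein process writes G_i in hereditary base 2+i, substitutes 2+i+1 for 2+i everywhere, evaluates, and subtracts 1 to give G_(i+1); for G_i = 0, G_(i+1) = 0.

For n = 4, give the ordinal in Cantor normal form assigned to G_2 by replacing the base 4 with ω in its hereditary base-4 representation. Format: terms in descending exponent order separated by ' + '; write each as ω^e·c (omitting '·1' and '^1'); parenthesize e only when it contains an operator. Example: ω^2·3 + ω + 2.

ω^2·2 + ω·2 + 1

i=0: 4 = 2^2 (b=2); 2→3: 3^3 = 27; 27−1 = 26
i=1: 26 = 2·3^2 + 2·3 + 2 (b=3); 3→4: 2·4^2 + 2·4 + 2 = 42; 42−1 = 41
i=2: 41 = 2·4^2 + 2·4 + 1 (b=4); 4→5: 2·5^2 + 2·5 + 1 = 61; 61−1 = 60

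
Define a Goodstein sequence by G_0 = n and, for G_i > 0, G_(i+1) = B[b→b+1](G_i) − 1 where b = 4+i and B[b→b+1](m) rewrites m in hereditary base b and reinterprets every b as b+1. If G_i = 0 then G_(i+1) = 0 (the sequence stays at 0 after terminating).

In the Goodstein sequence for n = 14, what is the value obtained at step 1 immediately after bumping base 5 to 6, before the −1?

19

base 4: 14 = 3·4 + 2; at 5: 3·5 + 2 = 17; next = 16
base 5: 16 = 3·5 + 1; at 6: 3·6 + 1 = 19; next = 18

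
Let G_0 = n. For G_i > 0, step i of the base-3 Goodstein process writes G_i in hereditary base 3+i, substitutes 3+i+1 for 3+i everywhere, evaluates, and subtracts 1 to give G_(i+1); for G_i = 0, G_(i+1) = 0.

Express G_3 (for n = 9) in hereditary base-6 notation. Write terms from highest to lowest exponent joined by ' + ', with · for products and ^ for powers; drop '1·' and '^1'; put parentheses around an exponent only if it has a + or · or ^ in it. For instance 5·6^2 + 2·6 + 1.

3·6 + 1

9 —HB3→ 3^2 —bump→ 4^2 = 16 —(−1)→ 15
15 —HB4→ 3·4 + 3 —bump→ 3·5 + 3 = 18 —(−1)→ 17
17 —HB5→ 3·5 + 2 —bump→ 3·6 + 2 = 20 —(−1)→ 19
19 —HB6→ 3·6 + 1 —bump→ 3·7 + 1 = 22 —(−1)→ 21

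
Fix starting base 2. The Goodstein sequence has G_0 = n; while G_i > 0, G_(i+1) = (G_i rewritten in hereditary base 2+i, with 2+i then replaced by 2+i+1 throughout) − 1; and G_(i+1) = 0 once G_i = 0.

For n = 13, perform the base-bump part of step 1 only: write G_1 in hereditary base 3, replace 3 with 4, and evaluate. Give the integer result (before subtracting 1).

1280

13 —HB2→ 2^(2 + 1) + 2^2 + 1 —bump→ 3^(3 + 1) + 3^3 + 1 = 109 —(−1)→ 108
108 —HB3→ 3^(3 + 1) + 3^3 —bump→ 4^(4 + 1) + 4^4 = 1280 —(−1)→ 1279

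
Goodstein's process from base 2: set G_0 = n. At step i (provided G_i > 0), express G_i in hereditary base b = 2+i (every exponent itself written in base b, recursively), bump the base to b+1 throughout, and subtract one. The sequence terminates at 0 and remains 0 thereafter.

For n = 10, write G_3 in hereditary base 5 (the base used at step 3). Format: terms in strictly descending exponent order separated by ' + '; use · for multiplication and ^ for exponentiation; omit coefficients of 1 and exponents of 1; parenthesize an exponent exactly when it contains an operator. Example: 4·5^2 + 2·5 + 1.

5^(5 + 1)

10 —HB2→ 2^(2 + 1) + 2 —bump→ 3^(3 + 1) + 3 = 84 —(−1)→ 83
83 —HB3→ 3^(3 + 1) + 2 —bump→ 4^(4 + 1) + 2 = 1026 —(−1)→ 1025
1025 —HB4→ 4^(4 + 1) + 1 —bump→ 5^(5 + 1) + 1 = 15626 —(−1)→ 15625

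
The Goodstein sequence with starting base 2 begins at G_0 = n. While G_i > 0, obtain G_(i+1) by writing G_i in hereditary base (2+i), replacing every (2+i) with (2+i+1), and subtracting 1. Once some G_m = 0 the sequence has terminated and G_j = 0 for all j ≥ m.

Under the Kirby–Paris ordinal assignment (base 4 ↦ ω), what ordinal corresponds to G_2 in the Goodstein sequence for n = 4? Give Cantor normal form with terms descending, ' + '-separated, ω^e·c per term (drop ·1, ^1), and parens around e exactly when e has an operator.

G_0 = 4. HB_2(4) = 2^2. Bump = 27. G_1 = 26.
G_1 = 26. HB_3(26) = 2·3^2 + 2·3 + 2. Bump = 42. G_2 = 41.
G_2 = 41. HB_4(41) = 2·4^2 + 2·4 + 1. Bump = 61. G_3 = 60.

ω^2·2 + ω·2 + 1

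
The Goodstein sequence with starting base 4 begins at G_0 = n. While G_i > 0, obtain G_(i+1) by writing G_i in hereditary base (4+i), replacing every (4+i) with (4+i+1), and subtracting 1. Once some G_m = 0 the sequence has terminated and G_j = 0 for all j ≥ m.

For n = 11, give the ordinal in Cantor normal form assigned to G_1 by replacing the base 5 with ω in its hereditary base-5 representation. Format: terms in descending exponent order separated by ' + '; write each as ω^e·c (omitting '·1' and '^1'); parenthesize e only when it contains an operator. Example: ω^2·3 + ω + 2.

G_0 = 11. HB_4(11) = 2·4 + 3. Bump = 13. G_1 = 12.
G_1 = 12. HB_5(12) = 2·5 + 2. Bump = 14. G_2 = 13.

ω·2 + 2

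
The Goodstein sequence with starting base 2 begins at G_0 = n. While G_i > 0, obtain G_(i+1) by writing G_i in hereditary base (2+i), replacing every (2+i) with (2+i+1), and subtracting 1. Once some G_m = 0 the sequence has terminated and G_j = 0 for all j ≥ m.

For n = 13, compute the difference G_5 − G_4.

5485287

base 2: 13 = 2^(2 + 1) + 2^2 + 1; at 3: 3^(3 + 1) + 3^3 + 1 = 109; next = 108
base 3: 108 = 3^(3 + 1) + 3^3; at 4: 4^(4 + 1) + 4^4 = 1280; next = 1279
base 4: 1279 = 4^(4 + 1) + 3·4^3 + 3·4^2 + 3·4 + 3; at 5: 5^(5 + 1) + 3·5^3 + 3·5^2 + 3·5 + 3 = 16093; next = 16092
base 5: 16092 = 5^(5 + 1) + 3·5^3 + 3·5^2 + 3·5 + 2; at 6: 6^(6 + 1) + 3·6^3 + 3·6^2 + 3·6 + 2 = 280712; next = 280711
base 6: 280711 = 6^(6 + 1) + 3·6^3 + 3·6^2 + 3·6 + 1; at 7: 7^(7 + 1) + 3·7^3 + 3·7^2 + 3·7 + 1 = 5765999; next = 5765998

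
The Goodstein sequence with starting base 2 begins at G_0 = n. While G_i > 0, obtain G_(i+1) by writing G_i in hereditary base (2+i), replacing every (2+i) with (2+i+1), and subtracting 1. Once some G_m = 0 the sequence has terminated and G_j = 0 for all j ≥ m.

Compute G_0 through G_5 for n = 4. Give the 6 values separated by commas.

G_0 = 4. HB_2(4) = 2^2. Bump = 27. G_1 = 26.
G_1 = 26. HB_3(26) = 2·3^2 + 2·3 + 2. Bump = 42. G_2 = 41.
G_2 = 41. HB_4(41) = 2·4^2 + 2·4 + 1. Bump = 61. G_3 = 60.
G_3 = 60. HB_5(60) = 2·5^2 + 2·5. Bump = 84. G_4 = 83.
G_4 = 83. HB_6(83) = 2·6^2 + 6 + 5. Bump = 110. G_5 = 109.

4, 26, 41, 60, 83, 109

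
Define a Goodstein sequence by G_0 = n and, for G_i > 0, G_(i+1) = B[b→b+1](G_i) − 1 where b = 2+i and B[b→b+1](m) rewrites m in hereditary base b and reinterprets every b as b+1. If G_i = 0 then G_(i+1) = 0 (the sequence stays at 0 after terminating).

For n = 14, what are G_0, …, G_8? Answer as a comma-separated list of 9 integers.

14, 110, 1281, 18750, 326591, 5862840, 134404971, 3487116548, 100000555551

G_0 = 14. HB_2(14) = 2^(2 + 1) + 2^2 + 2. Bump = 111. G_1 = 110.
G_1 = 110. HB_3(110) = 3^(3 + 1) + 3^3 + 2. Bump = 1282. G_2 = 1281.
G_2 = 1281. HB_4(1281) = 4^(4 + 1) + 4^4 + 1. Bump = 18751. G_3 = 18750.
G_3 = 18750. HB_5(18750) = 5^(5 + 1) + 5^5. Bump = 326592. G_4 = 326591.
G_4 = 326591. HB_6(326591) = 6^(6 + 1) + 5·6^5 + 5·6^4 + 5·6^3 + 5·6^2 + 5·6 + 5. Bump = 5862841. G_5 = 5862840.
G_5 = 5862840. HB_7(5862840) = 7^(7 + 1) + 5·7^5 + 5·7^4 + 5·7^3 + 5·7^2 + 5·7 + 4. Bump = 134404972. G_6 = 134404971.
G_6 = 134404971. HB_8(134404971) = 8^(8 + 1) + 5·8^5 + 5·8^4 + 5·8^3 + 5·8^2 + 5·8 + 3. Bump = 3487116549. G_7 = 3487116548.
G_7 = 3487116548. HB_9(3487116548) = 9^(9 + 1) + 5·9^5 + 5·9^4 + 5·9^3 + 5·9^2 + 5·9 + 2. Bump = 100000555552. G_8 = 100000555551.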